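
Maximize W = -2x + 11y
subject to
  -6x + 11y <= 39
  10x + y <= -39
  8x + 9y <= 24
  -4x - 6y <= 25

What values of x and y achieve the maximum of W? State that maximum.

Corner points and W = -2x + 11y:
  (-117/29, 39/29) → W = 663/29
  (-509/80, 3/40) → W = 271/20
  (-209/56, -47/28) → W = -11

x = -117/29, y = 39/29, maximum W = 663/29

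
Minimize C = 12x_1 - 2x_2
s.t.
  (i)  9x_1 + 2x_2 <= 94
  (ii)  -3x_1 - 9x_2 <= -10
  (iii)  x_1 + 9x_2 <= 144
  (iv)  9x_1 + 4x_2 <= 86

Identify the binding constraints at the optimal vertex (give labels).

Feasible corners and C = 12x_1 - 2x_2:
  (-67, 211/9) → C = -7658/9
  (734/69, -56/23) → C = 3048/23
  (18/7, 110/7) → C = -4/7

The minimum is at (-67, 211/9). Substituting into each constraint, equality holds for (ii) and (iii); the remaining constraints have slack.

(ii) and (iii)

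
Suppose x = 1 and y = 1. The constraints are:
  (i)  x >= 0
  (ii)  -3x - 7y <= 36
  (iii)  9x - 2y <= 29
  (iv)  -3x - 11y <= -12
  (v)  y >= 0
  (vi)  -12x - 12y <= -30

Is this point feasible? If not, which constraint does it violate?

not feasible — violates (vi)

Constraint (vi): -12x - 12y = -24, which is not ≤ -30. All other constraints are satisfied.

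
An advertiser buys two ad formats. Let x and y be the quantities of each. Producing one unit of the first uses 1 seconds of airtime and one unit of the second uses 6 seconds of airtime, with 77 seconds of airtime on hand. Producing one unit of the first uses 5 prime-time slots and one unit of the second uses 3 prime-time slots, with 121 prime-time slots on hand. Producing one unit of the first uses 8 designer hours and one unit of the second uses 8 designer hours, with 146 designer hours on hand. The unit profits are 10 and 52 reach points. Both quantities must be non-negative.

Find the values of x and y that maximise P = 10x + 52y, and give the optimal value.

The optimum lies where x + 6y = 77 and 8x + 8y = 146.
Solving simultaneously gives x = 13/2, y = 47/4.

x = 13/2, y = 47/4, maximum P = 676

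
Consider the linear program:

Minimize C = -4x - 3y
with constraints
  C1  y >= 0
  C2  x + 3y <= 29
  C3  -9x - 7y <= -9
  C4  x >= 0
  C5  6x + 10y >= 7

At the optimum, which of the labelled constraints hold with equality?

C1 and C2

Extreme points and C = -4x - 3y:
  (29, 0) → C = -116
  (7/6, 0) → C = -14/3
  (0, 29/3) → C = -29
  (0, 9/7) → C = -27/7
  (41/48, 3/16) → C = -191/48

The minimum is at (29, 0). Substituting into each constraint, equality holds for C1 and C2; the remaining constraints have slack.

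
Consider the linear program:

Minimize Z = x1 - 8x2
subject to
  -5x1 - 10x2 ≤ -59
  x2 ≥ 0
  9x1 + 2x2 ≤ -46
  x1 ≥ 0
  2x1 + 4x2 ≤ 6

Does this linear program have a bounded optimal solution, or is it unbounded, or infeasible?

Constraints -5x1 - 10x2 ≤ -59 and 2x1 + 4x2 ≤ 6 have parallel boundaries but demand opposite sides — no point can satisfy both, so the region is empty.

infeasible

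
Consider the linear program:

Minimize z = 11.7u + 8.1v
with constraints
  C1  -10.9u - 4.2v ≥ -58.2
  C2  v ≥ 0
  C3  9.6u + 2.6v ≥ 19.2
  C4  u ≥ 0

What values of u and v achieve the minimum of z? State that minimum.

u = 2, v = 0, minimum z = 23.4

Corner points and z = 11.7u + 8.1v:
  (582/109, 0) → z = 34047/545
  (0, 97/7) → z = 7857/70
  (2, 0) → z = 117/5
  (0, 96/13) → z = 3888/65

At the optimal vertex, v = 0 and 9.6u + 2.6v = 19.2.
Solving simultaneously gives u = 2, v = 0.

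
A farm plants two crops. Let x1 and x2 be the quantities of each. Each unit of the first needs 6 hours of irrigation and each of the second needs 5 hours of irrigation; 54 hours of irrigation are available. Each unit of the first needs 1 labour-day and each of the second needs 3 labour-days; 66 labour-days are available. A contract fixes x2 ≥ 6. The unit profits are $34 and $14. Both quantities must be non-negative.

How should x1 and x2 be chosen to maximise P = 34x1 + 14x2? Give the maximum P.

x1 = 4, x2 = 6, maximum P = 220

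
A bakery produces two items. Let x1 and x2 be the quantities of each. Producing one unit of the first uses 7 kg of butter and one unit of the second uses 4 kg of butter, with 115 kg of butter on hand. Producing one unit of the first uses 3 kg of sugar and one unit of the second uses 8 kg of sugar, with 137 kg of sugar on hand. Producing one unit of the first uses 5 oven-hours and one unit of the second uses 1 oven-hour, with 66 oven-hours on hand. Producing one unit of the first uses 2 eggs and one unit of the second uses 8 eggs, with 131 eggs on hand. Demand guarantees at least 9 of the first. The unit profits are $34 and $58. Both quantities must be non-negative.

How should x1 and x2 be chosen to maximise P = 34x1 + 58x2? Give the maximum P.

x1 = 9, x2 = 13, maximum P = 1060

Feasible corners and P = 34x1 + 58x2:
  (66/5, 0) → P = 2244/5
  (9, 0) → P = 306
  (149/13, 113/13) → P = 11620/13
  (9, 13) → P = 1060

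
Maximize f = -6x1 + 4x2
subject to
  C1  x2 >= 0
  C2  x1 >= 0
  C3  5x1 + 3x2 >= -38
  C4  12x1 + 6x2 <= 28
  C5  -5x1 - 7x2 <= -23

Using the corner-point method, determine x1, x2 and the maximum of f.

x1 = 0, x2 = 14/3, maximum f = 56/3

Feasible corners and f = -6x1 + 4x2:
  (0, 14/3) → f = 56/3
  (0, 23/7) → f = 92/7
  (29/27, 68/27) → f = 98/27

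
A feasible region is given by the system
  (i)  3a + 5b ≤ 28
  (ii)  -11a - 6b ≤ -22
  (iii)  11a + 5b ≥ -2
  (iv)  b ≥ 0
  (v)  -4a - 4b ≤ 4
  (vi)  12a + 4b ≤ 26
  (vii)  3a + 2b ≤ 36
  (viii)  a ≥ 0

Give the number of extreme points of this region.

5

Of the 28 pairwise boundary intersections, those satisfying every inequality are:
  (3/8, 43/8)
  (0, 28/5)
  (2, 0)
  (0, 11/3)
  (13/6, 0)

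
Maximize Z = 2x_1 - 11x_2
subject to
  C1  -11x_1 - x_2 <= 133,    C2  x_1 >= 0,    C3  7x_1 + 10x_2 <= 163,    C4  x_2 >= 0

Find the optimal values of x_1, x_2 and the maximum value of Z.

Vertices and Z = 2x_1 - 11x_2:
  (0, 163/10) → Z = -1793/10
  (0, 0) → Z = 0
  (163/7, 0) → Z = 326/7

x_1 = 163/7, x_2 = 0, maximum Z = 326/7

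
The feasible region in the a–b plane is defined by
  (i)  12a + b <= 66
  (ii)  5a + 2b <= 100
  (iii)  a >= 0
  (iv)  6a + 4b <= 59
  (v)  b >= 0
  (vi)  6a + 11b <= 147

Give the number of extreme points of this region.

Intersecting each pair of boundary lines and keeping only the points that satisfy every inequality leaves:
  (205/42, 52/7)
  (11/2, 0)
  (0, 0)
  (0, 147/11)
  (61/42, 88/7)

5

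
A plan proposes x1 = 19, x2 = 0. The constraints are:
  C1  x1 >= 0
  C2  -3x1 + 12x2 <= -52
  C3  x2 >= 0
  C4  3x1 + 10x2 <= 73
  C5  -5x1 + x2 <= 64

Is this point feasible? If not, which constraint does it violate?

feasible

C1: 19 ≥ 0 ✓
C2: -57 ≤ -52 ✓
C3: 0 ≥ 0 ✓
C4: 57 ≤ 73 ✓
C5: -95 ≤ 64 ✓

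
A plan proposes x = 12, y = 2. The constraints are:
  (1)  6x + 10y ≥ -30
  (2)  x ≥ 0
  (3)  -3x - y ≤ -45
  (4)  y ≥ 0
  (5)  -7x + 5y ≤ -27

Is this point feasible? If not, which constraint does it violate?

Constraint (3): -3x - y = -38, which is not ≤ -45. All other constraints are satisfied.

not feasible — violates (3)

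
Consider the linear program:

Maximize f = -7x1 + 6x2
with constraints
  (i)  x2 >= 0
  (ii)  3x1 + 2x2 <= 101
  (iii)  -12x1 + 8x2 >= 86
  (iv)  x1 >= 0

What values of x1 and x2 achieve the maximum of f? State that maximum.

x1 = 0, x2 = 101/2, maximum f = 303

Vertices and f = -7x1 + 6x2:
  (53/4, 245/8) → f = 91
  (0, 101/2) → f = 303
  (0, 43/4) → f = 129/2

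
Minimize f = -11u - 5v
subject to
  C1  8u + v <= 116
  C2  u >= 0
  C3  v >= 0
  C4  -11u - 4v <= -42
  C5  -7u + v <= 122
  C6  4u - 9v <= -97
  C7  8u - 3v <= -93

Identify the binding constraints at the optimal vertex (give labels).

Feasible corners and f = -11u - 5v:
  (0, 116) → f = -580
  (255/32, 209/4) → f = -11165/32
  (0, 31) → f = -155

The minimum is at (0, 116). Substituting into each constraint, equality holds for C1 and C2; the remaining constraints have slack.

C1 and C2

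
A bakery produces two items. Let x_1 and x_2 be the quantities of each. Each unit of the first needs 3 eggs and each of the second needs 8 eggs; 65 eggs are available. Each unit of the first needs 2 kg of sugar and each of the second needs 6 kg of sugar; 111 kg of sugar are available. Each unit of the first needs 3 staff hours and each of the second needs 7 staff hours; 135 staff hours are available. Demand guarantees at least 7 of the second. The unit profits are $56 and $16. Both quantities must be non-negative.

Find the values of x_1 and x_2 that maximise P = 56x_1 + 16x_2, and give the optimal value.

Extreme points and P = 56x_1 + 16x_2:
  (0, 65/8) → P = 130
  (0, 7) → P = 112
  (3, 7) → P = 280

The binding constraints are 3x_1 + 8x_2 = 65 and x_2 = 7.
Solving simultaneously gives x_1 = 3, x_2 = 7.

x_1 = 3, x_2 = 7, maximum P = 280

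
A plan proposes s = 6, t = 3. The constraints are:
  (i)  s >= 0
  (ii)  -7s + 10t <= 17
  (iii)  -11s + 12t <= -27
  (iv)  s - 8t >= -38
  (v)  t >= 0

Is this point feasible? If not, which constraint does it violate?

feasible

(i): 6 ≥ 0 ✓
(ii): -12 ≤ 17 ✓
(iii): -30 ≤ -27 ✓
(iv): -18 ≥ -38 ✓
(v): 3 ≥ 0 ✓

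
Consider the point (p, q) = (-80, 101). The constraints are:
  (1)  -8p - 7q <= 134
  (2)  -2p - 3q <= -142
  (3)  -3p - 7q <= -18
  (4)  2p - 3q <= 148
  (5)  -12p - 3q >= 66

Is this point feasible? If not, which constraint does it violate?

feasible

(1): -67 ≤ 134 ✓
(2): -143 ≤ -142 ✓
(3): -467 ≤ -18 ✓
(4): -463 ≤ 148 ✓
(5): 657 ≥ 66 ✓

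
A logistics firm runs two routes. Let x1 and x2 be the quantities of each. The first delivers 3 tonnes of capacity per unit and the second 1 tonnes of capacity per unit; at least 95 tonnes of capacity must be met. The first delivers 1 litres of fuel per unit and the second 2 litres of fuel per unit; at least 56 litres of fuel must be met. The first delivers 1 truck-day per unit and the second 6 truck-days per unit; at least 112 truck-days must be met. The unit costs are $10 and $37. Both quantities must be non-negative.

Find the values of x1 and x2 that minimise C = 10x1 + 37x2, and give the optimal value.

x1 = 28, x2 = 14, minimum C = 798

Extreme points and C = 10x1 + 37x2:
  (0, 95) → C = 3515
  (112, 0) → C = 1120
  (134/5, 73/5) → C = 4041/5
  (28, 14) → C = 798
The feasible region is unbounded (it extends along (0, 1), (1, 0)), but C strictly increases along every unbounded feasible direction, so there is no improving ray and the minimum is attained at a vertex.

The optimum lies where x1 + 2x2 = 56 and x1 + 6x2 = 112.
Solving simultaneously gives x1 = 28, x2 = 14.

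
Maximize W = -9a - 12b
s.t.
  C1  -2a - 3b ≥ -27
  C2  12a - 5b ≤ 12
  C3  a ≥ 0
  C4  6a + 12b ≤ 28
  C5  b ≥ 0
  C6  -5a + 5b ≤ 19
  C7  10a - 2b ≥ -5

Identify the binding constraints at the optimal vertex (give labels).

C3 and C5

Extreme points and W = -9a - 12b:
  (142/87, 44/29) → W = -954/29
  (1, 0) → W = -9
  (0, 7/3) → W = -28
  (0, 0) → W = 0

The maximum is at (0, 0). Substituting into each constraint, equality holds for C3 and C5; the remaining constraints have slack.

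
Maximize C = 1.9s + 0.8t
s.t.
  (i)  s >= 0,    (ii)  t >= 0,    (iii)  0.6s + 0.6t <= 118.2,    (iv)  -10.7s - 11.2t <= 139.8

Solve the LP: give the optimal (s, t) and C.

s = 197, t = 0, maximum C = 374.3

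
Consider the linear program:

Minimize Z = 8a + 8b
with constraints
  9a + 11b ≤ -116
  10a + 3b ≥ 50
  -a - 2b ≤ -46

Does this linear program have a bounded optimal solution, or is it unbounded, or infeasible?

The boundaries 9a + 11b = -116 and 10a + 3b = 50 meet at (898/83, -1610/83), but that point violates -a - 2b ≤ -46. Every candidate vertex is excluded by some other constraint, so the feasible region is empty.

infeasible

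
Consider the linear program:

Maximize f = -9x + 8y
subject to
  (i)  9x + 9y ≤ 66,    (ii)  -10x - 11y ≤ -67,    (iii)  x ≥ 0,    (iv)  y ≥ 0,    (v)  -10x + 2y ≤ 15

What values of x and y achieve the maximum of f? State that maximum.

x = 0, y = 22/3, maximum f = 176/3

Extreme points and f = -9x + 8y:
  (0, 22/3) → f = 176/3
  (22/3, 0) → f = -66
  (0, 67/11) → f = 536/11
  (67/10, 0) → f = -603/10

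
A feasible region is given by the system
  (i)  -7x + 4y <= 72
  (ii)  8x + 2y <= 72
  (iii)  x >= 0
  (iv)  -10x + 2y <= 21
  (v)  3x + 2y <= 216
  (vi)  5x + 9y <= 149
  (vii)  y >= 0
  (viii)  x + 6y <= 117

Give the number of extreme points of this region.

5

Intersecting each pair of boundary lines and keeping only the points that satisfy every inequality leaves:
  (175/31, 416/31)
  (9, 0)
  (0, 21/2)
  (0, 0)
  (109/100, 319/20)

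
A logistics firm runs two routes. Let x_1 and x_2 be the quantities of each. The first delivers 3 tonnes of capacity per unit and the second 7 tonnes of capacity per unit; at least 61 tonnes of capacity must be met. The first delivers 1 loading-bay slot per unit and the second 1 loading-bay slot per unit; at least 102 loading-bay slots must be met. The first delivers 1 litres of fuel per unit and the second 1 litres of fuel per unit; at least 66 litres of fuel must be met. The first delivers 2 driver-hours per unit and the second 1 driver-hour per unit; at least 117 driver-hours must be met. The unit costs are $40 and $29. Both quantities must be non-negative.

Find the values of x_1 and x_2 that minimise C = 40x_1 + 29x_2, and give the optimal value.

x_1 = 15, x_2 = 87, minimum C = 3123

Corner points and C = 40x_1 + 29x_2:
  (0, 117) → C = 3393
  (102, 0) → C = 4080
  (15, 87) → C = 3123
The feasible region is unbounded (it extends along (0, 1), (1, 0)), but C strictly increases along every unbounded feasible direction, so there is no improving ray and the minimum is attained at a vertex.

The optimum lies where x_1 + x_2 = 102 and 2x_1 + x_2 = 117.
Solving simultaneously gives x_1 = 15, x_2 = 87.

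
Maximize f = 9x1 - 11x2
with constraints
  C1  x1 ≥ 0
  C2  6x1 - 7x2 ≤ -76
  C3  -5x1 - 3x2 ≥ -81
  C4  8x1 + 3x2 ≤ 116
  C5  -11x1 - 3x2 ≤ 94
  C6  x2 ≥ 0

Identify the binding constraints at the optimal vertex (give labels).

C1 and C2

Corner points and f = 9x1 - 11x2:
  (0, 76/7) → f = -836/7
  (0, 27) → f = -297
  (339/53, 866/53) → f = -6475/53

The maximum is at (0, 76/7). Substituting into each constraint, equality holds for C1 and C2; the remaining constraints have slack.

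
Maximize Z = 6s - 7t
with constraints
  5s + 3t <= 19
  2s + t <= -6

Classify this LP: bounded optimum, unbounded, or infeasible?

unbounded

From the feasible point (-37, 68), moving in the direction (1, -2) keeps every constraint satisfied while Z increases without bound.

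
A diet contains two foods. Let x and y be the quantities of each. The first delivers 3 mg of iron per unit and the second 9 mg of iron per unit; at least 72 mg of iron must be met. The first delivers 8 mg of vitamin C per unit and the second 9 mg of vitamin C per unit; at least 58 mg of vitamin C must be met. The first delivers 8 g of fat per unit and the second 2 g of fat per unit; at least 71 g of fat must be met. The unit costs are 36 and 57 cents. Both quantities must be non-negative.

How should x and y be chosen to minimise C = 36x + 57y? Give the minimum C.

x = 15/2, y = 11/2, minimum C = 1167/2

Feasible corners and C = 36x + 57y:
  (0, 71/2) → C = 4047/2
  (24, 0) → C = 864
  (15/2, 11/2) → C = 1167/2
The feasible region is unbounded (it extends along (0, 1), (1, 0)), but C strictly increases along every unbounded feasible direction, so there is no improving ray and the minimum is attained at a vertex.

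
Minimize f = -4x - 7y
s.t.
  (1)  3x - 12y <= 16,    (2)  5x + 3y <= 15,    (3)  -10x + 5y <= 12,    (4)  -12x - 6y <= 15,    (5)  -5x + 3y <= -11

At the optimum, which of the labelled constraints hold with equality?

(2) and (5)

Extreme points and f = -4x - 7y:
  (76/23, -35/69) → f = -29/3
  (28/17, -47/51) → f = -7/51
  (13/5, 2/3) → f = -226/15

The minimum is at (13/5, 2/3). Substituting into each constraint, equality holds for (2) and (5); the remaining constraints have slack.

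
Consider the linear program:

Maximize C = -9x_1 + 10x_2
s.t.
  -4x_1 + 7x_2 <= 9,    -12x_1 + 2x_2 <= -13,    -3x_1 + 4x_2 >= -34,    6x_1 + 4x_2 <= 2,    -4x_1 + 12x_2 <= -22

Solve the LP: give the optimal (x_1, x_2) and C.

x_1 = 14/17, x_2 = -53/34, maximum C = -23

Corner points and C = -9x_1 + 10x_2:
  (-8/21, -123/14) → C = -591/7
  (14/17, -53/34) → C = -23
  (4, -11/2) → C = -91
  (14/11, -31/22) → C = -281/11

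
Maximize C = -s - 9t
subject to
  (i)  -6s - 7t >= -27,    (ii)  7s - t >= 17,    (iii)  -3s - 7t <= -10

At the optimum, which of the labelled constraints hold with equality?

(i) and (iii)

Extreme points and C = -s - 9t:
  (146/55, 87/55) → C = -929/55
  (17/3, -1) → C = 10/3
  (129/52, 19/52) → C = -75/13

The maximum is at (17/3, -1). Substituting into each constraint, equality holds for (i) and (iii); the remaining constraints have slack.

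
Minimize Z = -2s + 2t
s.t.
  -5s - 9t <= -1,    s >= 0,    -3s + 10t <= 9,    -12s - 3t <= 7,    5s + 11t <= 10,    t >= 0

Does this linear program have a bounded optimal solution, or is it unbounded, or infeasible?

Vertices and Z = -2s + 2t:
  (0, 1/9) → Z = 2/9
  (1/5, 0) → Z = -2/5
  (0, 9/10) → Z = 9/5
  (1/83, 75/83) → Z = 148/83
  (2, 0) → Z = -4
The feasible region has finitely many vertices and no improving ray; the minimum is -4 at (2, 0).

bounded optimum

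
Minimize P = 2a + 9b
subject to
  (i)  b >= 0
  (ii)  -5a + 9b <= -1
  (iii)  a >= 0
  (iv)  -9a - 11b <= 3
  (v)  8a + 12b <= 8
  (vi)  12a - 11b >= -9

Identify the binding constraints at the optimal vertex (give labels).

Vertices and P = 2a + 9b:
  (1/5, 0) → P = 2/5
  (1, 0) → P = 2
  (7/11, 8/33) → P = 38/11

The minimum is at (1/5, 0). Substituting into each constraint, equality holds for (i) and (ii); the remaining constraints have slack.

(i) and (ii)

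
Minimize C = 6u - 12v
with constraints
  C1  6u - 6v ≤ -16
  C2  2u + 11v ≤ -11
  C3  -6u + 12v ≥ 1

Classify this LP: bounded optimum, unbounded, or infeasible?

From the feasible point (-121/39, -17/39), moving in the direction (-11, 2) keeps every constraint satisfied while C decreases without bound.

unbounded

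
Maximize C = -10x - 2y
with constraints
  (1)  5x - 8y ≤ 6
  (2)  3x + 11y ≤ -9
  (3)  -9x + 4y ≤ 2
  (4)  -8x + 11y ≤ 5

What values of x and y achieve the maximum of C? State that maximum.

Corner points and C = -10x - 2y:
  (-6/79, -63/79) → C = 186/79
  (-10/13, -16/13) → C = 132/13
  (-58/111, -25/37) → C = 730/111

At the optimal vertex, 5x - 8y = 6 and -9x + 4y = 2.
Solving simultaneously gives x = -10/13, y = -16/13.

x = -10/13, y = -16/13, maximum C = 132/13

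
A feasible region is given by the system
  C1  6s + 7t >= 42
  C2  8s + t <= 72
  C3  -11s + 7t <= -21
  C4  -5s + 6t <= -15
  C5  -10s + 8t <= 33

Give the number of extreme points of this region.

3

Of the 10 pairwise boundary intersections, those satisfying every inequality are:
  (231/25, -48/25)
  (357/71, 120/71)
  (447/53, 240/53)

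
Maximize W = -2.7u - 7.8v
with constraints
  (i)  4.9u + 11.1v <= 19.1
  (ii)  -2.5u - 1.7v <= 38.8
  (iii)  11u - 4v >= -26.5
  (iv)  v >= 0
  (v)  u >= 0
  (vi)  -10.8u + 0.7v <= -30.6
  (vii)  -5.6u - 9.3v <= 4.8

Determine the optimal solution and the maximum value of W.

Feasible corners and W = -2.7u - 7.8v:
  (191/49, 0) → W = -5157/490
  (35303/12331, 5634/12331) → W = -126603/11210
  (17/6, 0) → W = -153/20

u = 17/6, v = 0, maximum W = -153/20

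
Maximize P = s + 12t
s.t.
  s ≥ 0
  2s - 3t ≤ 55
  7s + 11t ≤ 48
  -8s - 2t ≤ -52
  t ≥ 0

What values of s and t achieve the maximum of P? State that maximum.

s = 238/37, t = 10/37, maximum P = 358/37

Vertices and P = s + 12t:
  (238/37, 10/37) → P = 358/37
  (48/7, 0) → P = 48/7
  (13/2, 0) → P = 13/2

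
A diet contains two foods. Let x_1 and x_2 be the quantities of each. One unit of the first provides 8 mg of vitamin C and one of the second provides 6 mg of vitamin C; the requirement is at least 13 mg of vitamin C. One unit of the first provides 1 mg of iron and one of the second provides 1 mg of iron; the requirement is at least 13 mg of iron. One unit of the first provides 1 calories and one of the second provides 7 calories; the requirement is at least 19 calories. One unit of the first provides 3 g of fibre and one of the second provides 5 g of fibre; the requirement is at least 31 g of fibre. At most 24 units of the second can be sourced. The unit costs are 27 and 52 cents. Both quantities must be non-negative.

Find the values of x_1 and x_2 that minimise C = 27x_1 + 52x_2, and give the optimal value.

Vertices and C = 27x_1 + 52x_2:
  (0, 13) → C = 676
  (0, 24) → C = 1248
  (19, 0) → C = 513
  (12, 1) → C = 376
The feasible region is unbounded (it extends along (1, 0)), but C strictly increases along every unbounded feasible direction, so there is no improving ray and the minimum is attained at a vertex.

The binding constraints are x_1 + x_2 = 13 and x_1 + 7x_2 = 19.
Solving simultaneously gives x_1 = 12, x_2 = 1.

x_1 = 12, x_2 = 1, minimum C = 376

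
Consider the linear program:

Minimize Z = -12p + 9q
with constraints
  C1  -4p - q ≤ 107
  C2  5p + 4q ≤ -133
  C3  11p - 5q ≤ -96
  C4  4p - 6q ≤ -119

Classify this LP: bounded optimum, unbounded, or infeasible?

The boundaries -4p - q = 107 and 5p + 4q = -133 meet at (-295/11, 3/11), but that point violates 4p - 6q ≤ -119. Every candidate vertex is excluded by some other constraint, so the feasible region is empty.

infeasible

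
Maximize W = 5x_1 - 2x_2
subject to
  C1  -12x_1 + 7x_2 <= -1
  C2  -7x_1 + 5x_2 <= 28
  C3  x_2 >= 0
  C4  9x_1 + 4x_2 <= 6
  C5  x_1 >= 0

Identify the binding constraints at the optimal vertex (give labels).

C3 and C4

Feasible corners and W = 5x_1 - 2x_2:
  (1/12, 0) → W = 5/12
  (46/111, 21/37) → W = 104/111
  (2/3, 0) → W = 10/3

The maximum is at (2/3, 0). Substituting into each constraint, equality holds for C3 and C4; the remaining constraints have slack.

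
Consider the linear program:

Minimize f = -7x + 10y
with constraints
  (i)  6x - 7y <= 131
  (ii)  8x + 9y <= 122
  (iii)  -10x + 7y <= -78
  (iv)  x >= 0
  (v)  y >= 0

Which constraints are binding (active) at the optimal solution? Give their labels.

Extreme points and f = -7x + 10y:
  (778/73, 298/73) → f = -2466/73
  (61/4, 0) → f = -427/4
  (39/5, 0) → f = -273/5

The minimum is at (61/4, 0). Substituting into each constraint, equality holds for (ii) and (v); the remaining constraints have slack.

(ii) and (v)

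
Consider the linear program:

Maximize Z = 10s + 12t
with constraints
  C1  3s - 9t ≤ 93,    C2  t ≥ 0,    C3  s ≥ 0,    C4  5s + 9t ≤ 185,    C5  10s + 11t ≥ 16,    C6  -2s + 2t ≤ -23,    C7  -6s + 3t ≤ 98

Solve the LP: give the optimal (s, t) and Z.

s = 139/4, t = 5/4, maximum Z = 725/2

Feasible corners and Z = 10s + 12t:
  (31, 0) → Z = 310
  (139/4, 5/4) → Z = 725/2
  (23/2, 0) → Z = 115
  (577/28, 255/28) → Z = 4415/14

At the optimal vertex, 3s - 9t = 93 and 5s + 9t = 185.
Solving simultaneously gives s = 139/4, t = 5/4.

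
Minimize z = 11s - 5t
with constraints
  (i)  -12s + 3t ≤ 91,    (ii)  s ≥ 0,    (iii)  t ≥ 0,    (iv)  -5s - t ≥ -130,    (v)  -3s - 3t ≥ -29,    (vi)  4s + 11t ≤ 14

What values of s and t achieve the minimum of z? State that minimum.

s = 0, t = 14/11, minimum z = -70/11

Feasible corners and z = 11s - 5t:
  (0, 0) → z = 0
  (0, 14/11) → z = -70/11
  (7/2, 0) → z = 77/2

The binding constraints are s = 0 and 4s + 11t = 14.
Solving simultaneously gives s = 0, t = 14/11.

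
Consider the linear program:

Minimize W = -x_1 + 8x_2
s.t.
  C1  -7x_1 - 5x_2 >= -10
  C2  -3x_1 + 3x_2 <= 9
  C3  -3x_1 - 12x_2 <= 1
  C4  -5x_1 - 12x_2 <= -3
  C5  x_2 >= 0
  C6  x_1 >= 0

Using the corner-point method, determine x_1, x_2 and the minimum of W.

Vertices and W = -x_1 + 8x_2:
  (10/7, 0) → W = -10/7
  (0, 2) → W = 16
  (3/5, 0) → W = -3/5
  (0, 1/4) → W = 2

The binding constraints are -7x_1 - 5x_2 = -10 and x_2 = 0.
Solving simultaneously gives x_1 = 10/7, x_2 = 0.

x_1 = 10/7, x_2 = 0, minimum W = -10/7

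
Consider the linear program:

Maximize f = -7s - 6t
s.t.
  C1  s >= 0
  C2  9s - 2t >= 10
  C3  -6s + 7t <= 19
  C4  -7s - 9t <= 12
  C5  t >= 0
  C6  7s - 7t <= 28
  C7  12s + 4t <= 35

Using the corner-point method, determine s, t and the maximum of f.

s = 10/9, t = 0, maximum f = -70/9

Corner points and f = -7s - 6t:
  (10/9, 0) → f = -70/9
  (11/6, 13/4) → f = -97/3
  (35/12, 0) → f = -245/12

The binding constraints are 9s - 2t = 10 and t = 0.
Solving simultaneously gives s = 10/9, t = 0.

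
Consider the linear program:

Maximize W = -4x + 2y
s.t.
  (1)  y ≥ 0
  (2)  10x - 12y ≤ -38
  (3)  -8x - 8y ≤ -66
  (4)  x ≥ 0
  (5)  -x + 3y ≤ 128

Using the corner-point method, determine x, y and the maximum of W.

x = 0, y = 128/3, maximum W = 256/3

Feasible corners and W = -4x + 2y:
  (61/22, 241/44) → W = -3/22
  (79, 69) → W = -178
  (0, 33/4) → W = 33/2
  (0, 128/3) → W = 256/3

The binding constraints are x = 0 and -x + 3y = 128.
Solving simultaneously gives x = 0, y = 128/3.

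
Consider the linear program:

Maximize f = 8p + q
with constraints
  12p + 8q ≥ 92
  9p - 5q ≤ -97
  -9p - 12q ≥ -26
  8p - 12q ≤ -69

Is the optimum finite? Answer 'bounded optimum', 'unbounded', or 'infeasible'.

The boundaries 12p + 8q = 92 and 9p - 5q = -97 meet at (-79/33, 166/11), but that point violates -9p - 12q ≥ -26. Every candidate vertex is excluded by some other constraint, so the feasible region is empty.

infeasible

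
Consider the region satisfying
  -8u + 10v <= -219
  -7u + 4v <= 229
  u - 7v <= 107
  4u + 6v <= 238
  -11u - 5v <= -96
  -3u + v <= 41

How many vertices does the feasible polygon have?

Intersecting each pair of boundary lines and keeping only the points that satisfy every inequality leaves:
  (1847/44, 257/22)
  (137/10, -547/50)
  (1154/17, -95/17)
  (1207/82, -1081/82)

4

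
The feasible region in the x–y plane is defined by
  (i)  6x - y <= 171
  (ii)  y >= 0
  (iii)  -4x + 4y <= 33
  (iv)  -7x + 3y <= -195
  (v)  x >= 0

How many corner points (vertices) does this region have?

The feasible vertices (each the meet of two boundaries and inside every other half-plane) are:
  (57/2, 0)
  (318/11, 27/11)
  (195/7, 0)

3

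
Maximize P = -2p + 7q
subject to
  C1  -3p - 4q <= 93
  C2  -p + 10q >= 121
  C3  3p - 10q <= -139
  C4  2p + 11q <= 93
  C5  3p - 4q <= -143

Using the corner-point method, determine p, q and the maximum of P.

p = -279/5, q = 93/5, maximum P = 1209/5

Corner points and P = -2p + 7q:
  (-707/17, 135/17) → P = 2359/17
  (-279/5, 93/5) → P = 1209/5
  (-473/13, 110/13) → P = 132
  (-1201/41, 565/41) → P = 6357/41

At the optimal vertex, -3p - 4q = 93 and 2p + 11q = 93.
Solving simultaneously gives p = -279/5, q = 93/5.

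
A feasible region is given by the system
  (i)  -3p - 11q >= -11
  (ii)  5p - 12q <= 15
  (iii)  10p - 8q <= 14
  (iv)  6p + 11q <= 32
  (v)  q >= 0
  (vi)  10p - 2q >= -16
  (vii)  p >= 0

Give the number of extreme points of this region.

Intersecting each pair of boundary lines and keeping only the points that satisfy every inequality leaves:
  (121/67, 34/67)
  (0, 1)
  (7/5, 0)
  (0, 0)

4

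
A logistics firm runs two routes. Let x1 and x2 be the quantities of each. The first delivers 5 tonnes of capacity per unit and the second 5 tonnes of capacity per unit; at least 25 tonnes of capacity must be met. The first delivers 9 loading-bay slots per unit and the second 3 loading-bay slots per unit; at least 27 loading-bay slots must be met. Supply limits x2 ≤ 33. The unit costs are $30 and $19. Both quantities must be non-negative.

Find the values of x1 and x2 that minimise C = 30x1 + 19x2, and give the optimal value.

x1 = 2, x2 = 3, minimum C = 117

Feasible corners and C = 30x1 + 19x2:
  (0, 9) → C = 171
  (0, 33) → C = 627
  (5, 0) → C = 150
  (2, 3) → C = 117
The feasible region is unbounded (it extends along (1, 0)), but C strictly increases along every unbounded feasible direction, so there is no improving ray and the minimum is attained at a vertex.

The binding constraints are 5x1 + 5x2 = 25 and 9x1 + 3x2 = 27.
Solving simultaneously gives x1 = 2, x2 = 3.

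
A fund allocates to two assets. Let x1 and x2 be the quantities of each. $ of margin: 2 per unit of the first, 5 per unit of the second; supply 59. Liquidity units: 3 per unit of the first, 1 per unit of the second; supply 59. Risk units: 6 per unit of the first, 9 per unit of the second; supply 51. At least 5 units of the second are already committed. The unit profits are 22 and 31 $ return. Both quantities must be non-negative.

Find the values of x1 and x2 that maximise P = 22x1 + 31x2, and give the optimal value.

Extreme points and P = 22x1 + 31x2:
  (0, 17/3) → P = 527/3
  (0, 5) → P = 155
  (1, 5) → P = 177

x1 = 1, x2 = 5, maximum P = 177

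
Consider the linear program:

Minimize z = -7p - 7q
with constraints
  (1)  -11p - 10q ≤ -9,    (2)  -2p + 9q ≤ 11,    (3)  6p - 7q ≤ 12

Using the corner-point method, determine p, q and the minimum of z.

p = 37/8, q = 9/4, minimum z = -385/8

Extreme points and z = -7p - 7q:
  (-29/119, 139/119) → z = -110/17
  (183/137, -78/137) → z = -735/137
  (37/8, 9/4) → z = -385/8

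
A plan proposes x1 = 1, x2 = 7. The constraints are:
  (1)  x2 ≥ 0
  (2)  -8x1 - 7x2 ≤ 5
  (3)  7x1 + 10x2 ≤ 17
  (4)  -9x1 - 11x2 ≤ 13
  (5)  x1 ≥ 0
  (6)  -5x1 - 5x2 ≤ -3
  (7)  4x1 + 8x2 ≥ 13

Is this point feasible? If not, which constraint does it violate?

Constraint (3): 7x1 + 10x2 = 77, which is not ≤ 17. All other constraints are satisfied.

not feasible — violates (3)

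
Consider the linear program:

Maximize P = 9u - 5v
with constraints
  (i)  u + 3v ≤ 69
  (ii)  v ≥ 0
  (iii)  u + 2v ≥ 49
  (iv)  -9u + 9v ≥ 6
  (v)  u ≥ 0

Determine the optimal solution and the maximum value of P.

u = 67/4, v = 209/12, maximum P = 191/3

The binding constraints are u + 3v = 69 and -9u + 9v = 6.
Solving simultaneously gives u = 67/4, v = 209/12.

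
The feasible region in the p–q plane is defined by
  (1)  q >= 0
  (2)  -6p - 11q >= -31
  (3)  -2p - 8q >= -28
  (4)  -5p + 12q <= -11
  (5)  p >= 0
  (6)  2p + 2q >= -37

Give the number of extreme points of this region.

3

Of the 15 pairwise boundary intersections, those satisfying every inequality are:
  (31/6, 0)
  (11/5, 0)
  (493/127, 89/127)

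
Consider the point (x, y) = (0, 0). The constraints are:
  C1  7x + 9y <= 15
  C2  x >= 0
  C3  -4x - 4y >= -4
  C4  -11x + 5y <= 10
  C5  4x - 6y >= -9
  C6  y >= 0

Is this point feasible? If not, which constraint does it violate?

C1: 0 ≤ 15 ✓
C2: 0 ≥ 0 ✓
C3: 0 ≥ -4 ✓
C4: 0 ≤ 10 ✓
C5: 0 ≥ -9 ✓
C6: 0 ≥ 0 ✓

feasible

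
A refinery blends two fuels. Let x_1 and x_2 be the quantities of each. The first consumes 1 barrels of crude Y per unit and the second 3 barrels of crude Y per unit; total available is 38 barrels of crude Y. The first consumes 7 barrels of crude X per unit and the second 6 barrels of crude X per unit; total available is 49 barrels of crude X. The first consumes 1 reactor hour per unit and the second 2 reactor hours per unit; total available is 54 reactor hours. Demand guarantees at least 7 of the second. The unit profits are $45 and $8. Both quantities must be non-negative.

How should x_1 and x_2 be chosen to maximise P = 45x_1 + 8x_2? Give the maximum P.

The optimum lies where 7x_1 + 6x_2 = 49 and x_2 = 7.
Solving simultaneously gives x_1 = 1, x_2 = 7.

x_1 = 1, x_2 = 7, maximum P = 101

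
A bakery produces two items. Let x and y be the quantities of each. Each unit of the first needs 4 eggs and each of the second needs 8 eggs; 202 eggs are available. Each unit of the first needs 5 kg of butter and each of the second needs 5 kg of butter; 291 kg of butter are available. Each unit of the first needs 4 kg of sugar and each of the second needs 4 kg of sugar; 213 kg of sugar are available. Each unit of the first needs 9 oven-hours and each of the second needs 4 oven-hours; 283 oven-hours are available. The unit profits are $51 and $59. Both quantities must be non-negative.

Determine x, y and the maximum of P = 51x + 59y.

x = 26, y = 49/4, maximum P = 8195/4

The optimum lies where 4x + 8y = 202 and 9x + 4y = 283.
Solving simultaneously gives x = 26, y = 49/4.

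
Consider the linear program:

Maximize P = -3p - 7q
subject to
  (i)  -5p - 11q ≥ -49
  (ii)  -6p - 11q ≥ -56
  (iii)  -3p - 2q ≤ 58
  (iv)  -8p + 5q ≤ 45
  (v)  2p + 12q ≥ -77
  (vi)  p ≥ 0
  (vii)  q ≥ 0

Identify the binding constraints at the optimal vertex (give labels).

(vi) and (vii)

Corner points and P = -3p - 7q:
  (7, 14/11) → P = -329/11
  (0, 49/11) → P = -343/11
  (28/3, 0) → P = -28
  (0, 0) → P = 0

The maximum is at (0, 0). Substituting into each constraint, equality holds for (vi) and (vii); the remaining constraints have slack.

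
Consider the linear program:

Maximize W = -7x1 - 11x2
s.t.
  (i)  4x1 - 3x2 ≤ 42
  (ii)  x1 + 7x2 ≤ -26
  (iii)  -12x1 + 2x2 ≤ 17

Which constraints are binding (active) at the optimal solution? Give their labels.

(i) and (iii)

Corner points and W = -7x1 - 11x2:
  (216/31, -146/31) → W = 94/31
  (-135/28, -143/7) → W = 7237/28
  (-171/86, -295/86) → W = 2221/43

The maximum is at (-135/28, -143/7). Substituting into each constraint, equality holds for (i) and (iii); the remaining constraints have slack.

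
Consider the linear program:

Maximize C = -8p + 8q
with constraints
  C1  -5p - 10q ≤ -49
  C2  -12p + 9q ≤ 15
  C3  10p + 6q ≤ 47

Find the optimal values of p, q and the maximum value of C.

p = 37/18, q = 119/27, maximum C = 508/27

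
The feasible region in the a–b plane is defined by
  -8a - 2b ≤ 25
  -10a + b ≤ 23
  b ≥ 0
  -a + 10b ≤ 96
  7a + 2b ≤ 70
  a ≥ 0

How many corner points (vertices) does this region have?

4

Of the 15 pairwise boundary intersections, those satisfying every inequality are:
  (10, 0)
  (0, 0)
  (127/18, 371/36)
  (0, 48/5)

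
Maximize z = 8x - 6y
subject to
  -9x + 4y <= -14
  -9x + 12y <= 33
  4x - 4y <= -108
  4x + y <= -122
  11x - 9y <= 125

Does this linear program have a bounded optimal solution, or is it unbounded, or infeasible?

infeasible

The boundaries -9x + 12y = 33 and 4x - 4y = -108 meet at (-97, -70), but that point violates -9x + 4y ≤ -14. Every candidate vertex is excluded by some other constraint, so the feasible region is empty.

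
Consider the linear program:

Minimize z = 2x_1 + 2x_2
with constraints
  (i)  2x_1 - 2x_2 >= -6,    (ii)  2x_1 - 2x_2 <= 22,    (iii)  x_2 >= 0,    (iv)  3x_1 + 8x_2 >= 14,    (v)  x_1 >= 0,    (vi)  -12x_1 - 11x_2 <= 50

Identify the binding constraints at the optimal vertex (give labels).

(iv) and (v)

Extreme points and z = 2x_1 + 2x_2:
  (0, 3) → z = 6
  (11, 0) → z = 22
  (14/3, 0) → z = 28/3
  (0, 7/4) → z = 7/2
The feasible region is unbounded (it extends along (1, 1)), but z strictly increases along every unbounded feasible direction, so there is no improving ray and the minimum is attained at a vertex.

The minimum is at (0, 7/4). Substituting into each constraint, equality holds for (iv) and (v); the remaining constraints have slack.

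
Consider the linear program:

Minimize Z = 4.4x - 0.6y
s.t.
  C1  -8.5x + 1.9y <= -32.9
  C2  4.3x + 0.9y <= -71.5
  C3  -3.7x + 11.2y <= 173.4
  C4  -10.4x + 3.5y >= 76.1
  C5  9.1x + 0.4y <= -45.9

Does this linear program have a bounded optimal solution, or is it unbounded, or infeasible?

The boundaries -8.5x + 1.9y = -32.9 and 4.3x + 0.9y = -71.5 meet at (-5312/791, -37461/791), but that point violates -10.4x + 3.5y ≥ 76.1. Every candidate vertex is excluded by some other constraint, so the feasible region is empty.

infeasible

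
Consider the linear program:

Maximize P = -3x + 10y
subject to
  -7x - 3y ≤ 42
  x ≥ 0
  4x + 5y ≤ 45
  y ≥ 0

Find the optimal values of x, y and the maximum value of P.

Corner points and P = -3x + 10y:
  (0, 9) → P = 90
  (0, 0) → P = 0
  (45/4, 0) → P = -135/4

The optimum lies where x = 0 and 4x + 5y = 45.
Solving simultaneously gives x = 0, y = 9.

x = 0, y = 9, maximum P = 90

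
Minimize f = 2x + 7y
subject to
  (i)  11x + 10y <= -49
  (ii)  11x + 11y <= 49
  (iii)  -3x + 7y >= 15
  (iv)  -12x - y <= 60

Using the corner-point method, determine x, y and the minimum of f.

Feasible corners and f = 2x + 7y:
  (-493/107, 18/107) → f = -860/107
  (-551/109, 72/109) → f = -598/109
  (-5, 0) → f = -10

At the optimal vertex, -3x + 7y = 15 and -12x - y = 60.
Solving simultaneously gives x = -5, y = 0.

x = -5, y = 0, minimum f = -10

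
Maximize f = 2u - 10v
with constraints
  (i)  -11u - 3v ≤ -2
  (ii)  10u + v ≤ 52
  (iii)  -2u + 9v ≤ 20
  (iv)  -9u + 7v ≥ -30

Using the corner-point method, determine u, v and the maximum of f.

u = 1, v = -3, maximum f = 32

The optimum lies where -11u - 3v = -2 and -9u + 7v = -30.
Solving simultaneously gives u = 1, v = -3.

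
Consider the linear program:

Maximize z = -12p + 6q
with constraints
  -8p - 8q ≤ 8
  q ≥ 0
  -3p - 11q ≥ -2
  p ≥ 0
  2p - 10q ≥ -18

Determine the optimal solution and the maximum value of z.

Feasible corners and z = -12p + 6q:
  (2/3, 0) → z = -8
  (0, 0) → z = 0
  (0, 2/11) → z = 12/11

p = 0, q = 2/11, maximum z = 12/11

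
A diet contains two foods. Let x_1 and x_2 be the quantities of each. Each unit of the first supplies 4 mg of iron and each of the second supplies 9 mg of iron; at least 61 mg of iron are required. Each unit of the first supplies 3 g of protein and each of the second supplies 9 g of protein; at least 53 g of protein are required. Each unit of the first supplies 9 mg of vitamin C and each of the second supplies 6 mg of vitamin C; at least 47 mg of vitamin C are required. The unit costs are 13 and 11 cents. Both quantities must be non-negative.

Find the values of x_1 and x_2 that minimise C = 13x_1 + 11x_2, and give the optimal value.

x_1 = 1, x_2 = 19/3, minimum C = 248/3

Extreme points and C = 13x_1 + 11x_2:
  (0, 47/6) → C = 517/6
  (53/3, 0) → C = 689/3
  (8, 29/9) → C = 1255/9
  (1, 19/3) → C = 248/3
The feasible region is unbounded (it extends along (0, 1), (1, 0)), but C strictly increases along every unbounded feasible direction, so there is no improving ray and the minimum is attained at a vertex.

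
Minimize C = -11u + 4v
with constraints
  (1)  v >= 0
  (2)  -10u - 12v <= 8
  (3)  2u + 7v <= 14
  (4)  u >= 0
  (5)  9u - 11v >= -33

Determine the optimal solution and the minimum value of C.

Corner points and C = -11u + 4v:
  (7, 0) → C = -77
  (0, 0) → C = 0
  (0, 2) → C = 8

The binding constraints are v = 0 and 2u + 7v = 14.
Solving simultaneously gives u = 7, v = 0.

u = 7, v = 0, minimum C = -77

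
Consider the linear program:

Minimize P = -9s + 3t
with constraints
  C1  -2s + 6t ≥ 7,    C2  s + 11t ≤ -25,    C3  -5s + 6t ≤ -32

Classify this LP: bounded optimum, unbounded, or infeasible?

infeasible

The boundaries -2s + 6t = 7 and s + 11t = -25 meet at (-227/28, -43/28), but that point violates -5s + 6t ≤ -32. Every candidate vertex is excluded by some other constraint, so the feasible region is empty.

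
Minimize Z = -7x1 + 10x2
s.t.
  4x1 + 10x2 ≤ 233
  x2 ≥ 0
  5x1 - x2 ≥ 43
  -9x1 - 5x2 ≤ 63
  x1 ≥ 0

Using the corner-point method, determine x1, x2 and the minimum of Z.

Vertices and Z = -7x1 + 10x2:
  (233/4, 0) → Z = -1631/4
  (221/18, 331/18) → Z = 1763/18
  (43/5, 0) → Z = -301/5

x1 = 233/4, x2 = 0, minimum Z = -1631/4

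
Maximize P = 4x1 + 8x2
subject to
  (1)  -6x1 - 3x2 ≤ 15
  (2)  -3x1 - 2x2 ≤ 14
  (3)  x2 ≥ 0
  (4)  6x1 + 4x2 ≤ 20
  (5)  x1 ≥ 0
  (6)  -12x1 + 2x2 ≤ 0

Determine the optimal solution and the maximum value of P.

Corner points and P = 4x1 + 8x2:
  (10/3, 0) → P = 40/3
  (0, 0) → P = 0
  (2/3, 4) → P = 104/3

x1 = 2/3, x2 = 4, maximum P = 104/3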